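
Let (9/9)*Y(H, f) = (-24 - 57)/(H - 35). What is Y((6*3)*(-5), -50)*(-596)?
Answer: -48276/125 ≈ -386.21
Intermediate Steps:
Y(H, f) = -81/(-35 + H) (Y(H, f) = (-24 - 57)/(H - 35) = -81/(-35 + H))
Y((6*3)*(-5), -50)*(-596) = -81/(-35 + (6*3)*(-5))*(-596) = -81/(-35 + 18*(-5))*(-596) = -81/(-35 - 90)*(-596) = -81/(-125)*(-596) = -81*(-1/125)*(-596) = (81/125)*(-596) = -48276/125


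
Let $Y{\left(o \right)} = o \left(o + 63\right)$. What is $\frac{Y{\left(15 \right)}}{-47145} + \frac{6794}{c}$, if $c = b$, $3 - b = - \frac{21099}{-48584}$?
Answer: $\frac{1037430761594}{391784379} \approx 2648.0$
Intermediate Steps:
$Y{\left(o \right)} = o \left(63 + o\right)$
$b = \frac{124653}{48584}$ ($b = 3 - - \frac{21099}{-48584} = 3 - \left(-21099\right) \left(- \frac{1}{48584}\right) = 3 - \frac{21099}{48584} = \frac{124653}{48584} \approx 2.5657$)
$c = \frac{124653}{48584} \approx 2.5657$
$\frac{Y{\left(15 \right)}}{-47145} + \frac{6794}{c} = \frac{15 \left(63 + 15\right)}{-47145} + \frac{6794}{\frac{124653}{48584}} = 15 \cdot 78 \left(- \frac{1}{47145}\right) + 6794 \cdot \frac{48584}{124653} = 1170 \left(- \frac{1}{47145}\right) + \frac{330079696}{124653} = - \frac{78}{3143} + \frac{330079696}{124653} = \frac{1037430761594}{391784379}$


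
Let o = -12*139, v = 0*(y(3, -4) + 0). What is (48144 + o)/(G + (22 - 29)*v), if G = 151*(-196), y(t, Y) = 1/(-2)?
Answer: -11619/7399 ≈ -1.5703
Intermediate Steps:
y(t, Y) = -½
v = 0 (v = 0*(-½ + 0) = 0*(-½) = 0)
G = -29596
o = -1668
(48144 + o)/(G + (22 - 29)*v) = (48144 - 1668)/(-29596 + (22 - 29)*0) = 46476/(-29596 - 7*0) = 46476/(-29596 + 0) = 46476/(-29596) = 46476*(-1/29596) = -11619/7399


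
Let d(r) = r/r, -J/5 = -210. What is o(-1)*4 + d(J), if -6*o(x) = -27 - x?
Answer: 55/3 ≈ 18.333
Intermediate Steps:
o(x) = 9/2 + x/6 (o(x) = -(-27 - x)/6 = 9/2 + x/6)
J = 1050 (J = -5*(-210) = 1050)
d(r) = 1
o(-1)*4 + d(J) = (9/2 + (1/6)*(-1))*4 + 1 = (9/2 - 1/6)*4 + 1 = (13/3)*4 + 1 = 52/3 + 1 = 55/3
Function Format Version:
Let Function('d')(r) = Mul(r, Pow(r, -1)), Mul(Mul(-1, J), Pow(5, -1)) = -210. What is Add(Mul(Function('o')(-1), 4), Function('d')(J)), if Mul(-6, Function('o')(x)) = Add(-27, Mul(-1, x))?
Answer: Rational(55, 3) ≈ 18.333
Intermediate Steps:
Function('o')(x) = Add(Rational(9, 2), Mul(Rational(1, 6), x)) (Function('o')(x) = Mul(Rational(-1, 6), Add(-27, Mul(-1, x))) = Add(Rational(9, 2), Mul(Rational(1, 6), x)))
J = 1050 (J = Mul(-5, -210) = 1050)
Function('d')(r) = 1
Add(Mul(Function('o')(-1), 4), Function('d')(J)) = Add(Mul(Add(Rational(9, 2), Mul(Rational(1, 6), -1)), 4), 1) = Add(Mul(Add(Rational(9, 2), Rational(-1, 6)), 4), 1) = Add(Mul(Rational(13, 3), 4), 1) = Add(Rational(52, 3), 1) = Rational(55, 3)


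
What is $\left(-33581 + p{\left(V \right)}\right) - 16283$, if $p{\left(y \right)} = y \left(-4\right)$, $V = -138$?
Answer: $-49312$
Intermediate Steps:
$p{\left(y \right)} = - 4 y$
$\left(-33581 + p{\left(V \right)}\right) - 16283 = \left(-33581 - -552\right) - 16283 = \left(-33581 + 552\right) - 16283 = -33029 - 16283 = -49312$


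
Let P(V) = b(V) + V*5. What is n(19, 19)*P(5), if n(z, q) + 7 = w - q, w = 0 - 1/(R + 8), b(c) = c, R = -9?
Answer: -750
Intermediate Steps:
w = 1 (w = 0 - 1/(-9 + 8) = 0 - 1/(-1) = 0 - 1*(-1) = 0 + 1 = 1)
n(z, q) = -6 - q (n(z, q) = -7 + (1 - q) = -6 - q)
P(V) = 6*V (P(V) = V + V*5 = V + 5*V = 6*V)
n(19, 19)*P(5) = (-6 - 1*19)*(6*5) = (-6 - 19)*30 = -25*30 = -750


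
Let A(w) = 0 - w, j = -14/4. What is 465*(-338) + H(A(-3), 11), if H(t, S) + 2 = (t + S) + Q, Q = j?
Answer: -314323/2 ≈ -1.5716e+5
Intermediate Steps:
j = -7/2 (j = -14*1/4 = -7/2 ≈ -3.5000)
Q = -7/2 ≈ -3.5000
A(w) = -w
H(t, S) = -11/2 + S + t (H(t, S) = -2 + ((t + S) - 7/2) = -2 + ((S + t) - 7/2) = -2 + (-7/2 + S + t) = -11/2 + S + t)
465*(-338) + H(A(-3), 11) = 465*(-338) + (-11/2 + 11 - 1*(-3)) = -157170 + (-11/2 + 11 + 3) = -157170 + 17/2 = -314323/2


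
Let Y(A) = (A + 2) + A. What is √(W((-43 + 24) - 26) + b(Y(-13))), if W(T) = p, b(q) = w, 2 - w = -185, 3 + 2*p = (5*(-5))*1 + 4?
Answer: 5*√7 ≈ 13.229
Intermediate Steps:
p = -12 (p = -3/2 + ((5*(-5))*1 + 4)/2 = -3/2 + (-25*1 + 4)/2 = -3/2 + (-25 + 4)/2 = -3/2 + (½)*(-21) = -3/2 - 21/2 = -12)
Y(A) = 2 + 2*A (Y(A) = (2 + A) + A = 2 + 2*A)
w = 187 (w = 2 - 1*(-185) = 2 + 185 = 187)
b(q) = 187
W(T) = -12
√(W((-43 + 24) - 26) + b(Y(-13))) = √(-12 + 187) = √175 = 5*√7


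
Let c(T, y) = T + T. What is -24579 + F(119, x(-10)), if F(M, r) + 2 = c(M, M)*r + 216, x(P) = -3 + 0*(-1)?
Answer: -25079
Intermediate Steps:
x(P) = -3 (x(P) = -3 + 0 = -3)
c(T, y) = 2*T
F(M, r) = 214 + 2*M*r (F(M, r) = -2 + ((2*M)*r + 216) = -2 + (2*M*r + 216) = -2 + (216 + 2*M*r) = 214 + 2*M*r)
-24579 + F(119, x(-10)) = -24579 + (214 + 2*119*(-3)) = -24579 + (214 - 714) = -24579 - 500 = -25079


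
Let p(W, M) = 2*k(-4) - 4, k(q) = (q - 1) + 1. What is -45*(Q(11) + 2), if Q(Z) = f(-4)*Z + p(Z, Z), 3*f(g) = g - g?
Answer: 450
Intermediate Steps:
f(g) = 0 (f(g) = (g - g)/3 = (⅓)*0 = 0)
k(q) = q (k(q) = (-1 + q) + 1 = q)
p(W, M) = -12 (p(W, M) = 2*(-4) - 4 = -8 - 4 = -12)
Q(Z) = -12 (Q(Z) = 0*Z - 12 = 0 - 12 = -12)
-45*(Q(11) + 2) = -45*(-12 + 2) = -45*(-10) = 450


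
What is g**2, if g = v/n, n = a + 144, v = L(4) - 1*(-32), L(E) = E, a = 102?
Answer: 36/1681 ≈ 0.021416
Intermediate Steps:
v = 36 (v = 4 - 1*(-32) = 4 + 32 = 36)
n = 246 (n = 102 + 144 = 246)
g = 6/41 (g = 36/246 = 36*(1/246) = 6/41 ≈ 0.14634)
g**2 = (6/41)**2 = 36/1681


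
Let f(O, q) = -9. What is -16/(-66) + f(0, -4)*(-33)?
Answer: 9809/33 ≈ 297.24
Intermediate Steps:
-16/(-66) + f(0, -4)*(-33) = -16/(-66) - 9*(-33) = -16*(-1/66) + 297 = 8/33 + 297 = 9809/33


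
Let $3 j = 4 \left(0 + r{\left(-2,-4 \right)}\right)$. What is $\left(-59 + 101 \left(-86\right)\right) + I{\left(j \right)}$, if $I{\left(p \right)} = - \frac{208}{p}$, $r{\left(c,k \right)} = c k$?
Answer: $- \frac{17529}{2} \approx -8764.5$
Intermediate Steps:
$j = \frac{32}{3}$ ($j = \frac{4 \left(0 - -8\right)}{3} = \frac{4 \left(0 + 8\right)}{3} = \frac{4 \cdot 8}{3} = \frac{1}{3} \cdot 32 = \frac{32}{3} \approx 10.667$)
$\left(-59 + 101 \left(-86\right)\right) + I{\left(j \right)} = \left(-59 + 101 \left(-86\right)\right) - \frac{208}{\frac{32}{3}} = \left(-59 - 8686\right) - \frac{39}{2} = -8745 - \frac{39}{2} = - \frac{17529}{2}$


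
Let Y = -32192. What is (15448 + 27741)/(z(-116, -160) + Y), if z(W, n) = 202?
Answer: -43189/31990 ≈ -1.3501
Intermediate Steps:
(15448 + 27741)/(z(-116, -160) + Y) = (15448 + 27741)/(202 - 32192) = 43189/(-31990) = 43189*(-1/31990) = -43189/31990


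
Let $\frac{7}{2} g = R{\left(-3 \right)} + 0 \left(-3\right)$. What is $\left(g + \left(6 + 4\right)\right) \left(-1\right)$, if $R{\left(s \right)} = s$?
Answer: $- \frac{64}{7} \approx -9.1429$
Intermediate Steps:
$g = - \frac{6}{7}$ ($g = \frac{2 \left(-3 + 0 \left(-3\right)\right)}{7} = \frac{2 \left(-3 + 0\right)}{7} = \frac{2}{7} \left(-3\right) = - \frac{6}{7} \approx -0.85714$)
$\left(g + \left(6 + 4\right)\right) \left(-1\right) = \left(- \frac{6}{7} + \left(6 + 4\right)\right) \left(-1\right) = \left(- \frac{6}{7} + 10\right) \left(-1\right) = \frac{64}{7} \left(-1\right) = - \frac{64}{7}$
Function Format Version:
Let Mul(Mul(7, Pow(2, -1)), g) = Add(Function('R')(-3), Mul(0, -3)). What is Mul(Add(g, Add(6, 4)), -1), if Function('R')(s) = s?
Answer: Rational(-64, 7) ≈ -9.1429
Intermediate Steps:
g = Rational(-6, 7) (g = Mul(Rational(2, 7), Add(-3, Mul(0, -3))) = Mul(Rational(2, 7), Add(-3, 0)) = Mul(Rational(2, 7), -3) = Rational(-6, 7) ≈ -0.85714)
Mul(Add(g, Add(6, 4)), -1) = Mul(Add(Rational(-6, 7), Add(6, 4)), -1) = Mul(Add(Rational(-6, 7), 10), -1) = Mul(Rational(64, 7), -1) = Rational(-64, 7)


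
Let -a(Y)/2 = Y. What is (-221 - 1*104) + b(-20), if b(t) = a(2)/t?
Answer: -1624/5 ≈ -324.80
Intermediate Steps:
a(Y) = -2*Y
b(t) = -4/t (b(t) = (-2*2)/t = -4/t)
(-221 - 1*104) + b(-20) = (-221 - 1*104) - 4/(-20) = (-221 - 104) - 4*(-1/20) = -325 + ⅕ = -1624/5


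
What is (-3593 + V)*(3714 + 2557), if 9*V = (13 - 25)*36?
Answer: -22832711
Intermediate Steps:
V = -48 (V = ((13 - 25)*36)/9 = (-12*36)/9 = (⅑)*(-432) = -48)
(-3593 + V)*(3714 + 2557) = (-3593 - 48)*(3714 + 2557) = -3641*6271 = -22832711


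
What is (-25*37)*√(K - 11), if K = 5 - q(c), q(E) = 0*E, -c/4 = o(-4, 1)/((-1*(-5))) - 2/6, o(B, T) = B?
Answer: -925*I*√6 ≈ -2265.8*I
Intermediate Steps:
c = 68/15 (c = -4*(-4/((-1*(-5))) - 2/6) = -4*(-4/5 - 2*⅙) = -4*(-4*⅕ - ⅓) = -4*(-⅘ - ⅓) = -4*(-17/15) = 68/15 ≈ 4.5333)
q(E) = 0
K = 5 (K = 5 - 1*0 = 5 + 0 = 5)
(-25*37)*√(K - 11) = (-25*37)*√(5 - 11) = -925*I*√6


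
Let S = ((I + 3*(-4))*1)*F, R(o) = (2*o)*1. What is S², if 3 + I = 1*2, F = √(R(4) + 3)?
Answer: 1859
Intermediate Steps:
R(o) = 2*o
F = √11 (F = √(2*4 + 3) = √(8 + 3) = √11 ≈ 3.3166)
I = -1 (I = -3 + 1*2 = -3 + 2 = -1)
S = -13*√11 (S = ((-1 + 3*(-4))*1)*√11 = ((-1 - 12)*1)*√11 = (-13*1)*√11 = -13*√11 ≈ -43.116)
S² = (-13*√11)² = 1859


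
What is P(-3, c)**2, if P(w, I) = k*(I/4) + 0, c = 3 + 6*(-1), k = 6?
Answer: 81/4 ≈ 20.250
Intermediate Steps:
c = -3 (c = 3 - 6 = -3)
P(w, I) = 3*I/2 (P(w, I) = 6*(I/4) + 0 = 3*I/2 + 0 = 3*I/2)
P(-3, c)**2 = ((3/2)*(-3))**2 = (-9/2)**2 = 81/4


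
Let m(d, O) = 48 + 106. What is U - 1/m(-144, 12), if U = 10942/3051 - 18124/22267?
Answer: 4133976949/1494605574 ≈ 2.7659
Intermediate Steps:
m(d, O) = 154
U = 188349190/67936617 (U = 10942*(1/3051) - 18124*1/22267 = 10942/3051 - 18124/22267 = 188349190/67936617 ≈ 2.7724)
U - 1/m(-144, 12) = 188349190/67936617 - 1/154 = 4133976949/1494605574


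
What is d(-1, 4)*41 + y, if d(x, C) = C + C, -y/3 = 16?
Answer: 280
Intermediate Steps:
y = -48 (y = -3*16 = -48)
d(x, C) = 2*C
d(-1, 4)*41 + y = (2*4)*41 - 48 = 8*41 - 48 = 328 - 48 = 280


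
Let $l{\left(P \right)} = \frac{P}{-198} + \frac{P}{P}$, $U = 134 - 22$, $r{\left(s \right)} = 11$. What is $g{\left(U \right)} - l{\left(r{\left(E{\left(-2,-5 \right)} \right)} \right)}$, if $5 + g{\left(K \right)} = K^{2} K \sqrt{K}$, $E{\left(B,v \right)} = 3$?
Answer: $- \frac{107}{18} + 5619712 \sqrt{7} \approx 1.4868 \cdot 10^{7}$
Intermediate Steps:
$U = 112$ ($U = 134 - 22 = 112$)
$l{\left(P \right)} = 1 - \frac{P}{198}$ ($l{\left(P \right)} = P \left(- \frac{1}{198}\right) + 1 = - \frac{P}{198} + 1 = 1 - \frac{P}{198}$)
$g{\left(K \right)} = -5 + K^{\frac{7}{2}}$ ($g{\left(K \right)} = -5 + K^{2} K \sqrt{K} = -5 + K^{3} \sqrt{K} = -5 + K^{\frac{7}{2}}$)
$g{\left(U \right)} - l{\left(r{\left(E{\left(-2,-5 \right)} \right)} \right)} = \left(-5 + 112^{\frac{7}{2}}\right) - \left(1 - \frac{1}{18}\right) = \left(-5 + 5619712 \sqrt{7}\right) - \left(1 - \frac{1}{18}\right) = \left(-5 + 5619712 \sqrt{7}\right) - \frac{17}{18} = - \frac{107}{18} + 5619712 \sqrt{7}$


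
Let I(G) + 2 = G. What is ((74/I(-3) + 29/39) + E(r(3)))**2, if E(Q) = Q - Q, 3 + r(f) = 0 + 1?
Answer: 7513081/38025 ≈ 197.58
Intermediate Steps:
r(f) = -2 (r(f) = -3 + (0 + 1) = -3 + 1 = -2)
I(G) = -2 + G
E(Q) = 0
((74/I(-3) + 29/39) + E(r(3)))**2 = ((74/(-2 - 3) + 29/39) + 0)**2 = ((74/(-5) + 29*(1/39)) + 0)**2 = ((74*(-1/5) + 29/39) + 0)**2 = ((-74/5 + 29/39) + 0)**2 = (-2741/195 + 0)**2 = (-2741/195)**2 = 7513081/38025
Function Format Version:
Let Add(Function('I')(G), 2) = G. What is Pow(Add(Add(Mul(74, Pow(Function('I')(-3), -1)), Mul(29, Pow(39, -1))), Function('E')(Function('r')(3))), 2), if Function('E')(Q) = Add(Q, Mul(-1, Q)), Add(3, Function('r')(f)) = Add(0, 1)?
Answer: Rational(7513081, 38025) ≈ 197.58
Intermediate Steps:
Function('r')(f) = -2 (Function('r')(f) = Add(-3, Add(0, 1)) = Add(-3, 1) = -2)
Function('I')(G) = Add(-2, G)
Function('E')(Q) = 0
Pow(Add(Add(Mul(74, Pow(Function('I')(-3), -1)), Mul(29, Pow(39, -1))), Function('E')(Function('r')(3))), 2) = Pow(Add(Add(Mul(74, Pow(Add(-2, -3), -1)), Mul(29, Pow(39, -1))), 0), 2) = Pow(Add(Add(Mul(74, Pow(-5, -1)), Mul(29, Rational(1, 39))), 0), 2) = Pow(Add(Add(Mul(74, Rational(-1, 5)), Rational(29, 39)), 0), 2) = Pow(Add(Add(Rational(-74, 5), Rational(29, 39)), 0), 2) = Pow(Add(Rational(-2741, 195), 0), 2) = Pow(Rational(-2741, 195), 2) = Rational(7513081, 38025)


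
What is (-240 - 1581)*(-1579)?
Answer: 2875359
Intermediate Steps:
(-240 - 1581)*(-1579) = -1821*(-1579) = 2875359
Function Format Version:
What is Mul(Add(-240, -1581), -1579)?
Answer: 2875359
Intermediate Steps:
Mul(Add(-240, -1581), -1579) = Mul(-1821, -1579) = 2875359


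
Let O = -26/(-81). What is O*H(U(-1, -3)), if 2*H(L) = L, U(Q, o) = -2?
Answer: -26/81 ≈ -0.32099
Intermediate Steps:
O = 26/81 (O = -26*(-1/81) = 26/81 ≈ 0.32099)
H(L) = L/2
O*H(U(-1, -3)) = 26*((1/2)*(-2))/81 = (26/81)*(-1) = -26/81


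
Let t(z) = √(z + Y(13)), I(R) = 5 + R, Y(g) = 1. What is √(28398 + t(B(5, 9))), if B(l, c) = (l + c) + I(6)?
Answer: √(28398 + √26) ≈ 168.53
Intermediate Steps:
B(l, c) = 11 + c + l (B(l, c) = (l + c) + (5 + 6) = (c + l) + 11 = 11 + c + l)
t(z) = √(1 + z) (t(z) = √(z + 1) = √(1 + z))
√(28398 + t(B(5, 9))) = √(28398 + √(1 + (11 + 9 + 5))) = √(28398 + √(1 + 25)) = √(28398 + √26)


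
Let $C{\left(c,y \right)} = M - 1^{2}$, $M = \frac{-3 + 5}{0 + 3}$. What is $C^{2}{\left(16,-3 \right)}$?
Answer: $\frac{1}{9} \approx 0.11111$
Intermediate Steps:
$M = \frac{2}{3} \approx 0.66667$
$C{\left(c,y \right)} = - \frac{1}{3}$ ($C{\left(c,y \right)} = \frac{2}{3} - 1^{2} = \frac{2}{3} - 1 = - \frac{1}{3}$)
$C^{2}{\left(16,-3 \right)} = \left(- \frac{1}{3}\right)^{2} = \frac{1}{9}$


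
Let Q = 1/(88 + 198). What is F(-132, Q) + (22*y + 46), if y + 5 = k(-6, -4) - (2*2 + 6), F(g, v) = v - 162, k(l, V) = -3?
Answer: -146431/286 ≈ -512.00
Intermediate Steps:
Q = 1/286 ≈ 0.0034965
F(g, v) = -162 + v
y = -18 (y = -5 + (-3 - (2*2 + 6)) = -5 + (-3 - (4 + 6)) = -5 + (-3 - 1*10) = -5 + (-3 - 10) = -5 - 13 = -18)
F(-132, Q) + (22*y + 46) = (-162 + 1/286) + (22*(-18) + 46) = -46331/286 + (-396 + 46) = -46331/286 - 350 = -146431/286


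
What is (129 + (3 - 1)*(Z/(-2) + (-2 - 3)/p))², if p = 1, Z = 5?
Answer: 12996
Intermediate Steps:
(129 + (3 - 1)*(Z/(-2) + (-2 - 3)/p))² = (129 + (3 - 1)*(5/(-2) + (-2 - 3)/1))² = (129 + 2*(5*(-½) - 5*1))² = (129 + 2*(-5/2 - 5))² = (129 + 2*(-15/2))² = (129 - 15)² = 114² = 12996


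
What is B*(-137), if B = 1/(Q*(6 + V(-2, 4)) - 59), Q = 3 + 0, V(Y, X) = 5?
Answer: 137/26 ≈ 5.2692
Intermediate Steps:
Q = 3
B = -1/26 (B = 1/(3*(6 + 5) - 59) = 1/(3*11 - 59) = 1/(33 - 59) = 1/(-26) = -1/26 ≈ -0.038462)
B*(-137) = -1/26*(-137) = 137/26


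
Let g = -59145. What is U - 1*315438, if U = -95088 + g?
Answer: -469671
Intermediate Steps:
U = -154233 (U = -95088 - 59145 = -154233)
U - 1*315438 = -154233 - 1*315438 = -154233 - 315438 = -469671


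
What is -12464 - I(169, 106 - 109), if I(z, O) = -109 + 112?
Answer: -12467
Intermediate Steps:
I(z, O) = 3
-12464 - I(169, 106 - 109) = -12464 - 1*3 = -12464 - 3 = -12467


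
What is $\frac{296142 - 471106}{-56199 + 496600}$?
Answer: $- \frac{174964}{440401} \approx -0.39728$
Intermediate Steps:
$\frac{296142 - 471106}{-56199 + 496600} = - \frac{174964}{440401}$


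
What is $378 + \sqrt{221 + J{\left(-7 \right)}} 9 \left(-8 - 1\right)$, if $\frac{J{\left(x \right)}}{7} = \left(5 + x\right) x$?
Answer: $378 - 81 \sqrt{319} \approx -1068.7$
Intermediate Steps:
$J{\left(x \right)} = 7 x \left(5 + x\right)$ ($J{\left(x \right)} = 7 \left(5 + x\right) x = 7 x \left(5 + x\right)$)
$378 + \sqrt{221 + J{\left(-7 \right)}} 9 \left(-8 - 1\right) = 378 + \sqrt{221 + 7 \left(-7\right) \left(5 - 7\right)} 9 \left(-8 - 1\right) = 378 + \sqrt{221 + 7 \left(-7\right) \left(-2\right)} 9 \left(-9\right) = 378 + \sqrt{221 + 98} \left(-81\right) = 378 + \sqrt{319} \left(-81\right) = 378 - 81 \sqrt{319}$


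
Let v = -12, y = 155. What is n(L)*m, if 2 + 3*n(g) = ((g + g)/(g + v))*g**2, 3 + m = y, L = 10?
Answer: -50768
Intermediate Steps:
m = 152 (m = -3 + 155 = 152)
n(g) = -2/3 + 2*g**3/(3*(-12 + g)) (n(g) = -2/3 + (((g + g)/(g - 12))*g**2)/3 = -2/3 + (((2*g)/(-12 + g))*g**2)/3 = -2/3 + ((2*g/(-12 + g))*g**2)/3 = -2/3 + (2*g**3/(-12 + g))/3 = -2/3 + 2*g**3/(3*(-12 + g)))
n(L)*m = (2*(12 + 10**3 - 1*10)/(3*(-12 + 10)))*152 = ((2/3)*(12 + 1000 - 10)/(-2))*152 = ((2/3)*(-1/2)*1002)*152 = -334*152 = -50768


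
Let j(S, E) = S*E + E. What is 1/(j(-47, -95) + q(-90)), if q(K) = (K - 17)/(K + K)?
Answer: 180/786707 ≈ 0.00022880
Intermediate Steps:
j(S, E) = E + E*S (j(S, E) = E*S + E = E + E*S)
q(K) = (-17 + K)/(2*K) (q(K) = (-17 + K)/((2*K)) = (-17 + K)*(1/(2*K)) = (-17 + K)/(2*K))
1/(j(-47, -95) + q(-90)) = 1/(-95*(1 - 47) + (½)*(-17 - 90)/(-90)) = 1/(-95*(-46) + (½)*(-1/90)*(-107)) = 1/(4370 + 107/180) = 1/(786707/180) = 180/786707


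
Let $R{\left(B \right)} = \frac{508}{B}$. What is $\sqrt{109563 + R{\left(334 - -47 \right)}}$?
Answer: $\frac{\sqrt{986079}}{3} \approx 331.0$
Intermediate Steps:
$\sqrt{109563 + R{\left(334 - -47 \right)}} = \sqrt{109563 + \frac{508}{334 - -47}} = \sqrt{109563 + \frac{508}{334 + 47}} = \sqrt{109563 + \frac{508}{381}} = \sqrt{109563 + 508 \cdot \frac{1}{381}} = \sqrt{109563 + \frac{4}{3}} = \sqrt{\frac{328693}{3}} = \frac{\sqrt{986079}}{3}$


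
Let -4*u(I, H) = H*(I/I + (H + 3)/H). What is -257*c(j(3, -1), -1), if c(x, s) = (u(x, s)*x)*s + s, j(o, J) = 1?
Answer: 771/4 ≈ 192.75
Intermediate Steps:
u(I, H) = -H*(1 + (3 + H)/H)/4 (u(I, H) = -H*(I/I + (H + 3)/H)/4 = -H*(1 + (3 + H)/H)/4)
c(x, s) = s + s*x*(-3/4 - s/2) (c(x, s) = ((-3/4 - s/2)*x)*s + s = (x*(-3/4 - s/2))*s + s = s*x*(-3/4 - s/2) + s = s + s*x*(-3/4 - s/2))
-257*c(j(3, -1), -1) = -(-257)*(-1)*(-4 + 1*(3 + 2*(-1)))/4 = -(-257)*(-1)*(-4 + 1*(3 - 2))/4 = -(-257)*(-1)*(-4 + 1*1)/4 = -(-257)*(-1)*(-4 + 1)/4 = -(-257)*(-1)*(-3)/4 = -257*(-3/4) = 771/4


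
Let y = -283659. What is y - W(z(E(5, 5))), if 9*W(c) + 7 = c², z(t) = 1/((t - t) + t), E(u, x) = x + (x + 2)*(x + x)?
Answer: -14360197501/50625 ≈ -2.8366e+5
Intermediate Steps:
E(u, x) = x + 2*x*(2 + x) (E(u, x) = x + (2 + x)*(2*x) = x + 2*x*(2 + x))
z(t) = 1/t (z(t) = 1/(0 + t) = 1/t)
W(c) = -7/9 + c²/9
y - W(z(E(5, 5))) = -283659 - (-7/9 + (1/(5*(5 + 2*5)))²/9) = -283659 - (-7/9 + (1/(5*(5 + 10)))²/9) = -283659 - (-7/9 + (1/(5*15))²/9) = -283659 - (-7/9 + (1/75)²/9) = -283659 - (-7/9 + (⅑)*(1/5625)) = -283659 - (-7/9 + 1/50625) = -283659 - 1*(-39374/50625) = -283659 + 39374/50625 = -14360197501/50625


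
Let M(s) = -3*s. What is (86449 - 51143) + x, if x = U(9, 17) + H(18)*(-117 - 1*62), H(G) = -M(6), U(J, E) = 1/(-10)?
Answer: 320839/10 ≈ 32084.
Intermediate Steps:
U(J, E) = -⅒
H(G) = 18 (H(G) = -(-3)*6 = -1*(-18) = 18)
x = -32221/10 (x = -⅒ + 18*(-117 - 1*62) = -⅒ + 18*(-117 - 62) = -⅒ + 18*(-179) = -⅒ - 3222 = -32221/10 ≈ -3222.1)
(86449 - 51143) + x = (86449 - 51143) - 32221/10 = 35306 - 32221/10 = 320839/10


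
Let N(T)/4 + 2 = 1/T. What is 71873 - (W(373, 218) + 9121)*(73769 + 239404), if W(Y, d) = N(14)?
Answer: -2853963154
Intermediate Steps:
N(T) = -8 + 4/T (N(T) = -8 + 4*(1/T) = -8 + 4/T)
W(Y, d) = -54/7 (W(Y, d) = -8 + 4/14 = -8 + 4*(1/14) = -8 + 2/7 = -54/7)
71873 - (W(373, 218) + 9121)*(73769 + 239404) = 71873 - (-54/7 + 9121)*(73769 + 239404) = 71873 - 63793*313173/7 = 71873 - 1*2854035027 = 71873 - 2854035027 = -2853963154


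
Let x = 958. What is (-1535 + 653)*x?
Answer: -844956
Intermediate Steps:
(-1535 + 653)*x = (-1535 + 653)*958 = -882*958 = -844956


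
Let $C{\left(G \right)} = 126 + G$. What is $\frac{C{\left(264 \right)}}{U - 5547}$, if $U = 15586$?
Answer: $\frac{390}{10039} \approx 0.038849$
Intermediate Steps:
$\frac{C{\left(264 \right)}}{U - 5547} = \frac{126 + 264}{15586 - 5547} = \frac{390}{15586 - 5547} = \frac{390}{10039}$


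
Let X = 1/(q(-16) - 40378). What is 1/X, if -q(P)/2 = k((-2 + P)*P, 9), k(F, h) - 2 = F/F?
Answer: -40384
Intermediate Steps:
k(F, h) = 3 (k(F, h) = 2 + F/F = 2 + 1 = 3)
q(P) = -6 (q(P) = -2*3 = -6)
X = -1/40384 (X = 1/(-6 - 40378) = 1/(-40384) = -1/40384 ≈ -2.4762e-5)
1/X = 1/(-1/40384) = -40384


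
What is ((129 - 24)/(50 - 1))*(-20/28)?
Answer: -75/49 ≈ -1.5306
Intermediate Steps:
((129 - 24)/(50 - 1))*(-20/28) = (105/49)*(-20*1/28) = (105*(1/49))*(-5/7) = (15/7)*(-5/7) = -75/49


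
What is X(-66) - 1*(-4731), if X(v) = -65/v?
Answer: 312311/66 ≈ 4732.0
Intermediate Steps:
X(-66) - 1*(-4731) = -65/(-66) - 1*(-4731) = -65*(-1/66) + 4731 = 65/66 + 4731 = 312311/66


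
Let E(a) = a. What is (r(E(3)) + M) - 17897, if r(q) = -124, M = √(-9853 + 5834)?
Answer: -18021 + I*√4019 ≈ -18021.0 + 63.396*I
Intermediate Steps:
M = I*√4019 (M = √(-4019) = I*√4019 ≈ 63.396*I)
(r(E(3)) + M) - 17897 = (-124 + I*√4019) - 17897 = -18021 + I*√4019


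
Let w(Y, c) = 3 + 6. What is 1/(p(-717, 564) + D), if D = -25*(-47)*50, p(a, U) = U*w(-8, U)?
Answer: 1/63826 ≈ 1.5668e-5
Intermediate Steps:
w(Y, c) = 9
p(a, U) = 9*U (p(a, U) = U*9 = 9*U)
D = 58750 (D = 1175*50 = 58750)
1/(p(-717, 564) + D) = 1/(9*564 + 58750) = 1/(5076 + 58750) = 1/63826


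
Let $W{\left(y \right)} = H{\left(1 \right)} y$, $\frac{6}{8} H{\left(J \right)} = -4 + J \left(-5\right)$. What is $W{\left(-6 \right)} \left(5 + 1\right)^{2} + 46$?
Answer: $2638$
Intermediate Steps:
$H{\left(J \right)} = - \frac{16}{3} - \frac{20 J}{3}$ ($H{\left(J \right)} = \frac{4 \left(-4 + J \left(-5\right)\right)}{3} = \frac{4 \left(-4 - 5 J\right)}{3} = - \frac{16}{3} - \frac{20 J}{3}$)
$W{\left(y \right)} = - 12 y$ ($W{\left(y \right)} = \left(- \frac{16}{3} - \frac{20}{3}\right) y = - 12 y$)
$W{\left(-6 \right)} \left(5 + 1\right)^{2} + 46 = \left(-12\right) \left(-6\right) \left(5 + 1\right)^{2} + 46 = 72 \cdot 6^{2} + 46 = 72 \cdot 36 + 46 = 2592 + 46 = 2638$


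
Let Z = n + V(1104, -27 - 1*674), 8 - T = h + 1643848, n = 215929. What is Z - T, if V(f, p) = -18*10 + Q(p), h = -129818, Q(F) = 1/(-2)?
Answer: 3459541/2 ≈ 1.7298e+6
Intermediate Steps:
Q(F) = -½
V(f, p) = -361/2 (V(f, p) = -18*10 - ½ = -180 - ½ = -361/2)
T = -1514022 (T = 8 - (-129818 + 1643848) = 8 - 1*1514030 = 8 - 1514030 = -1514022)
Z = 431497/2 (Z = 215929 - 361/2 = 431497/2 ≈ 2.1575e+5)
Z - T = 431497/2 - 1*(-1514022) = 431497/2 + 1514022 = 3459541/2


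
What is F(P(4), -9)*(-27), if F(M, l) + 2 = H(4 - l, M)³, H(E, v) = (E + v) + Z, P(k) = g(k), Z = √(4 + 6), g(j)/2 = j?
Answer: -267003 - 35991*√10 ≈ -3.8082e+5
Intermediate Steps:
g(j) = 2*j
Z = √10 ≈ 3.1623
P(k) = 2*k
H(E, v) = E + v + √10 (H(E, v) = (E + v) + √10 = E + v + √10)
F(M, l) = -2 + (4 + M + √10 - l)³ (F(M, l) = -2 + ((4 - l) + M + √10)³ = -2 + (4 + M + √10 - l)³)
F(P(4), -9)*(-27) = (-2 + (4 + 2*4 + √10 - 1*(-9))³)*(-27) = (-2 + (4 + 8 + √10 + 9)³)*(-27) = (-2 + (21 + √10)³)*(-27) = 54 - 27*(21 + √10)³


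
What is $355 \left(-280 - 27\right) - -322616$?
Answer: $213631$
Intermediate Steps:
$355 \left(-280 - 27\right) - -322616 = 355 \left(-307\right) + 322616 = -108985 + 322616 = 213631$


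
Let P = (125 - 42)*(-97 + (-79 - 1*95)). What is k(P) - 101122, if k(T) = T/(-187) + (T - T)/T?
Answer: -18887321/187 ≈ -1.0100e+5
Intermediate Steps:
P = -22493 (P = 83*(-97 + (-79 - 95)) = 83*(-97 - 174) = 83*(-271) = -22493)
k(T) = -T/187 (k(T) = T*(-1/187) + 0/T = -T/187 + 0 = -T/187)
k(P) - 101122 = -1/187*(-22493) - 101122 = 22493/187 - 101122 = -18887321/187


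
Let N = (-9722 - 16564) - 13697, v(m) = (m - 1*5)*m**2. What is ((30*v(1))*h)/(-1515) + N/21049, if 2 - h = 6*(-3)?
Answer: -670443/2125949 ≈ -0.31536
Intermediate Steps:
h = 20 (h = 2 - 6*(-3) = 2 - 1*(-18) = 2 + 18 = 20)
v(m) = m**2*(-5 + m) (v(m) = (m - 5)*m**2 = (-5 + m)*m**2 = m**2*(-5 + m))
N = -39983 (N = -26286 - 13697 = -39983)
((30*v(1))*h)/(-1515) + N/21049 = ((30*(1**2*(-5 + 1)))*20)/(-1515) - 39983/21049 = ((30*(1*(-4)))*20)*(-1/1515) - 39983*1/21049 = ((30*(-4))*20)*(-1/1515) - 39983/21049 = -120*20*(-1/1515) - 39983/21049 = -2400*(-1/1515) - 39983/21049 = 160/101 - 39983/21049 = -670443/2125949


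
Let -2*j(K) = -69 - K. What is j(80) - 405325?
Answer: -810501/2 ≈ -4.0525e+5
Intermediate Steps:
j(K) = 69/2 + K/2 (j(K) = -(-69 - K)/2 = 69/2 + K/2)
j(80) - 405325 = (69/2 + (1/2)*80) - 405325 = (69/2 + 40) - 405325 = 149/2 - 405325 = -810501/2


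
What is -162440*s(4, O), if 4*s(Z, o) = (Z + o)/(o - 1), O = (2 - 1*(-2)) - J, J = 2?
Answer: -243660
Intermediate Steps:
O = 2 (O = (2 - 1*(-2)) - 1*2 = (2 + 2) - 2 = 4 - 2 = 2)
s(Z, o) = (Z + o)/(4*(-1 + o)) (s(Z, o) = ((Z + o)/(o - 1))/4 = ((Z + o)/(-1 + o))/4 = (Z + o)/(4*(-1 + o)))
-162440*s(4, O) = -40610*(4 + 2)/(-1 + 2) = -40610*6/1 = -40610*6 = -162440*3/2 = -243660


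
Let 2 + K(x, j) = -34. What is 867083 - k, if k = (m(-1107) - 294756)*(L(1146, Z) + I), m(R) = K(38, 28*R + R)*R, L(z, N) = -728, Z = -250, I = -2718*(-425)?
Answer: 294267652571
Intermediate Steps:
I = 1155150
K(x, j) = -36 (K(x, j) = -2 - 34 = -36)
m(R) = -36*R
k = -294266785488 (k = (-36*(-1107) - 294756)*(-728 + 1155150) = (39852 - 294756)*1154422 = -254904*1154422 = -294266785488)
867083 - k = 867083 - 1*(-294266785488) = 867083 + 294266785488 = 294267652571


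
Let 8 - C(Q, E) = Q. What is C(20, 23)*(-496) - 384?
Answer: 5568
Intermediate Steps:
C(Q, E) = 8 - Q
C(20, 23)*(-496) - 384 = (8 - 1*20)*(-496) - 384 = (8 - 20)*(-496) - 384 = -12*(-496) - 384 = 5952 - 384 = 5568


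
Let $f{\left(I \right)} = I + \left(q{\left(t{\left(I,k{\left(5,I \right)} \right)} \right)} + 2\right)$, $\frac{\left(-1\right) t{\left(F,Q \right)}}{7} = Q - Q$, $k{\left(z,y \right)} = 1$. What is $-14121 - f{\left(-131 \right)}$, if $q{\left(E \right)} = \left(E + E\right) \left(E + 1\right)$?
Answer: $-13992$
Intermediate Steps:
$t{\left(F,Q \right)} = 0$ ($t{\left(F,Q \right)} = - 7 \left(Q - Q\right) = \left(-7\right) 0 = 0$)
$q{\left(E \right)} = 2 E \left(1 + E\right)$
$f{\left(I \right)} = 2 + I$ ($f{\left(I \right)} = I + \left(2 \cdot 0 \left(1 + 0\right) + 2\right) = I + \left(2 \cdot 0 \cdot 1 + 2\right) = I + \left(0 + 2\right) = I + 2 = 2 + I$)
$-14121 - f{\left(-131 \right)} = -14121 - \left(2 - 131\right) = -14121 - -129 = -14121 + 129 = -13992$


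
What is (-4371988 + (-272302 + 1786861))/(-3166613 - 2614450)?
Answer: 2857429/5781063 ≈ 0.49427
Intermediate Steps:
(-4371988 + (-272302 + 1786861))/(-3166613 - 2614450) = (-4371988 + 1514559)/(-5781063) = -2857429*(-1/5781063) = 2857429/5781063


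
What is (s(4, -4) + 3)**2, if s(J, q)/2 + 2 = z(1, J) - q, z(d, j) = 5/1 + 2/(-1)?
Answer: 169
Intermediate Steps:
z(d, j) = 3 (z(d, j) = 5*1 + 2*(-1) = 5 - 2 = 3)
s(J, q) = 2 - 2*q (s(J, q) = -4 + 2*(3 - q) = -4 + (6 - 2*q) = 2 - 2*q)
(s(4, -4) + 3)**2 = ((2 - 2*(-4)) + 3)**2 = ((2 + 8) + 3)**2 = (10 + 3)**2 = 13**2 = 169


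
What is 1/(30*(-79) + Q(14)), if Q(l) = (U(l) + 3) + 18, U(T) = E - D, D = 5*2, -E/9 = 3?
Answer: -1/2386 ≈ -0.00041911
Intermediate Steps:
E = -27 (E = -9*3 = -27)
D = 10
U(T) = -37 (U(T) = -27 - 1*10 = -27 - 10 = -37)
Q(l) = -16 (Q(l) = (-37 + 3) + 18 = -34 + 18 = -16)
1/(30*(-79) + Q(14)) = 1/(30*(-79) - 16) = 1/(-2370 - 16) = 1/(-2386) = -1/2386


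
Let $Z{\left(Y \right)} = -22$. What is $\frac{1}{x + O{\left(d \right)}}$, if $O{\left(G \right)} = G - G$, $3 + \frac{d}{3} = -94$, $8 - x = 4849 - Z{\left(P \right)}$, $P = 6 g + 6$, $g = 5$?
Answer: $- \frac{1}{4863} \approx -0.00020563$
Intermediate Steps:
$P = 36$ ($P = 6 \cdot 5 + 6 = 30 + 6 = 36$)
$x = -4863$ ($x = 8 - \left(4849 - -22\right) = 8 - \left(4849 + 22\right) = 8 - 4871 = -4863$)
$d = -291$ ($d = -9 + 3 \left(-94\right) = -9 - 282 = -291$)
$O{\left(G \right)} = 0$
$\frac{1}{x + O{\left(d \right)}} = \frac{1}{-4863 + 0} = \frac{1}{-4863} = - \frac{1}{4863}$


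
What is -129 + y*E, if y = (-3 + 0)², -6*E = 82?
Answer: -252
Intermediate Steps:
E = -41/3 (E = -⅙*82 = -41/3 ≈ -13.667)
y = 9 (y = (-3)² = 9)
-129 + y*E = -129 + 9*(-41/3) = -129 - 123 = -252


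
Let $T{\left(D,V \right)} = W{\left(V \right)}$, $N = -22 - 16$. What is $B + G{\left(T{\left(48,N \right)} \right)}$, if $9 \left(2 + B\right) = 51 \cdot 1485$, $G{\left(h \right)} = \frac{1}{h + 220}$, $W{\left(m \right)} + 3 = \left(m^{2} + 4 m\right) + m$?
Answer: $\frac{12375524}{1471} \approx 8413.0$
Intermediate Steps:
$W{\left(m \right)} = -3 + m^{2} + 5 m$ ($W{\left(m \right)} = -3 + \left(\left(m^{2} + 4 m\right) + m\right) = -3 + \left(m^{2} + 5 m\right) = -3 + m^{2} + 5 m$)
$N = -38$
$T{\left(D,V \right)} = -3 + V^{2} + 5 V$
$G{\left(h \right)} = \frac{1}{220 + h}$
$B = 8413$ ($B = -2 + \frac{51 \cdot 1485}{9} = -2 + \frac{1}{9} \cdot 75735 = -2 + 8415 = 8413$)
$B + G{\left(T{\left(48,N \right)} \right)} = 8413 + \frac{1}{220 + \left(-3 + \left(-38\right)^{2} + 5 \left(-38\right)\right)} = 8413 + \frac{1}{220 - -1251} = 8413 + \frac{1}{220 + 1251} = 8413 + \frac{1}{1471} = \frac{12375524}{1471}$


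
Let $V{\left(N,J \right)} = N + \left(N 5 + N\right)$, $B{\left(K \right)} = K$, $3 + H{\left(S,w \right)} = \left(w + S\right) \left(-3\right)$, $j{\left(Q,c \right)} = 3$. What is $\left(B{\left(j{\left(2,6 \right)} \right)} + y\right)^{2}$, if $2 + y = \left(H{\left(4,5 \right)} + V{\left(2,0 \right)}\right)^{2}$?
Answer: $66049$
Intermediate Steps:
$H{\left(S,w \right)} = -3 - 3 S - 3 w$ ($H{\left(S,w \right)} = -3 + \left(w + S\right) \left(-3\right) = -3 + \left(S + w\right) \left(-3\right) = -3 - \left(3 S + 3 w\right) = -3 - 3 S - 3 w$)
$V{\left(N,J \right)} = 7 N$ ($V{\left(N,J \right)} = N + \left(5 N + N\right) = N + 6 N = 7 N$)
$y = 254$ ($y = -2 + \left(\left(-3 - 12 - 15\right) + 7 \cdot 2\right)^{2} = -2 + \left(\left(-3 - 12 - 15\right) + 14\right)^{2} = -2 + \left(-30 + 14\right)^{2} = -2 + \left(-16\right)^{2} = -2 + 256 = 254$)
$\left(B{\left(j{\left(2,6 \right)} \right)} + y\right)^{2} = \left(3 + 254\right)^{2} = 257^{2} = 66049$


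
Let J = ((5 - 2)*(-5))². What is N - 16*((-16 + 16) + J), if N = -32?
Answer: -3632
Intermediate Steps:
J = 225 (J = (3*(-5))² = (-15)² = 225)
N - 16*((-16 + 16) + J) = -32 - 16*((-16 + 16) + 225) = -32 - 16*(0 + 225) = -32 - 16*225 = -32 - 3600 = -3632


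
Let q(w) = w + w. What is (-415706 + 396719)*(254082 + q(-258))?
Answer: -4814457642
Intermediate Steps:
q(w) = 2*w
(-415706 + 396719)*(254082 + q(-258)) = (-415706 + 396719)*(254082 + 2*(-258)) = -18987*(254082 - 516) = -18987*253566 = -4814457642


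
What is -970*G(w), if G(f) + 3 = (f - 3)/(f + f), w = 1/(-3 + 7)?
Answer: 8245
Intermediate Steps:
w = 1/4 ≈ 0.25000
G(f) = -3 + (-3 + f)/(2*f) (G(f) = -3 + (f - 3)/(f + f) = -3 + (-3 + f)/((2*f)) = -3 + (-3 + f)*(1/(2*f)) = -3 + (-3 + f)/(2*f))
-970*G(w) = -485*(-3 - 5*1/4)/1/4 = -485*4*(-3 - 5/4) = -485*4*(-17)/4 = -970*(-17/2) = 8245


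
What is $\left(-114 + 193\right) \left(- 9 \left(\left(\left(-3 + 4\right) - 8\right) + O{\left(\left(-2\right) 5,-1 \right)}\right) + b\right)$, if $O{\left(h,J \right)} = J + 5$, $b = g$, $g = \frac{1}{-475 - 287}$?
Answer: $\frac{1625267}{762} \approx 2132.9$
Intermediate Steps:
$g = - \frac{1}{762}$ ($g = \frac{1}{-762} = - \frac{1}{762} \approx -0.0013123$)
$b = - \frac{1}{762} \approx -0.0013123$
$O{\left(h,J \right)} = 5 + J$
$\left(-114 + 193\right) \left(- 9 \left(\left(\left(-3 + 4\right) - 8\right) + O{\left(\left(-2\right) 5,-1 \right)}\right) + b\right) = \left(-114 + 193\right) \left(- 9 \left(\left(\left(-3 + 4\right) - 8\right) + \left(5 - 1\right)\right) - \frac{1}{762}\right) = 79 \left(- 9 \left(\left(1 - 8\right) + 4\right) - \frac{1}{762}\right) = 79 \left(- 9 \left(-7 + 4\right) - \frac{1}{762}\right) = 79 \left(\left(-9\right) \left(-3\right) - \frac{1}{762}\right) = 79 \left(27 - \frac{1}{762}\right) = 79 \cdot \frac{20573}{762} = \frac{1625267}{762}$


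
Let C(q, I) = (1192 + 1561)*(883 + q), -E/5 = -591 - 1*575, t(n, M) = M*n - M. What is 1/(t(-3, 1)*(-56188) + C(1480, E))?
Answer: 1/6730091 ≈ 1.4859e-7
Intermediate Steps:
t(n, M) = -M + M*n
E = 5830 (E = -5*(-591 - 1*575) = -5*(-591 - 575) = -5*(-1166) = 5830)
C(q, I) = 2430899 + 2753*q (C(q, I) = 2753*(883 + q) = 2430899 + 2753*q)
1/(t(-3, 1)*(-56188) + C(1480, E)) = 1/((1*(-1 - 3))*(-56188) + (2430899 + 2753*1480)) = 1/((1*(-4))*(-56188) + (2430899 + 4074440)) = 1/(-4*(-56188) + 6505339) = 1/(224752 + 6505339) = 1/6730091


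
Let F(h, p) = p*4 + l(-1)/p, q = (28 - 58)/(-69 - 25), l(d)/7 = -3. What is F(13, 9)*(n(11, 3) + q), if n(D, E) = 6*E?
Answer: 28987/47 ≈ 616.74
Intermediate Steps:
l(d) = -21 (l(d) = 7*(-3) = -21)
q = 15/47 (q = -30/(-94) = -30*(-1/94) = 15/47 ≈ 0.31915)
F(h, p) = -21/p + 4*p (F(h, p) = p*4 - 21/p = 4*p - 21/p = -21/p + 4*p)
F(13, 9)*(n(11, 3) + q) = (-21/9 + 4*9)*(6*3 + 15/47) = (-21*⅑ + 36)*(18 + 15/47) = (-7/3 + 36)*(861/47) = (101/3)*(861/47) = 28987/47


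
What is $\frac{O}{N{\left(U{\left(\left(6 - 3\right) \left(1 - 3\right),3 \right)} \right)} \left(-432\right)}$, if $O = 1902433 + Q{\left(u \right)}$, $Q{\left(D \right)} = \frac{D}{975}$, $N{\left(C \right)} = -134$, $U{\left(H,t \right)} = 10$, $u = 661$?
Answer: $\frac{463718209}{14110200} \approx 32.864$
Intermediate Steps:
$Q{\left(D \right)} = \frac{D}{975}$ ($Q{\left(D \right)} = D \frac{1}{975} = \frac{D}{975}$)
$O = \frac{1854872836}{975}$ ($O = 1902433 + \frac{1}{975} \cdot 661 = 1902433 + \frac{661}{975} = \frac{1854872836}{975} \approx 1.9024 \cdot 10^{6}$)
$\frac{O}{N{\left(U{\left(\left(6 - 3\right) \left(1 - 3\right),3 \right)} \right)} \left(-432\right)} = \frac{1854872836}{975 \left(\left(-134\right) \left(-432\right)\right)} = \frac{1854872836}{975 \cdot 57888} = \frac{1854872836}{975} \cdot \frac{1}{57888} = \frac{463718209}{14110200}$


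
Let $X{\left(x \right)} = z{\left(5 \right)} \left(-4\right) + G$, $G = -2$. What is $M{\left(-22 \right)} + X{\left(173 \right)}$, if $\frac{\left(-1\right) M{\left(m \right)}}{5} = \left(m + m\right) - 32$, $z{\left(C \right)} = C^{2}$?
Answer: $278$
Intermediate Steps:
$M{\left(m \right)} = 160 - 10 m$ ($M{\left(m \right)} = - 5 \left(\left(m + m\right) - 32\right) = - 5 \left(2 m - 32\right) = - 5 \left(-32 + 2 m\right) = 160 - 10 m$)
$X{\left(x \right)} = -102$ ($X{\left(x \right)} = 5^{2} \left(-4\right) - 2 = 25 \left(-4\right) - 2 = -100 - 2 = -102$)
$M{\left(-22 \right)} + X{\left(173 \right)} = \left(160 - -220\right) - 102 = \left(160 + 220\right) - 102 = 380 - 102 = 278$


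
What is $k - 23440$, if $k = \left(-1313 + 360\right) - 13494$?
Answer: $-37887$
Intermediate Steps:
$k = -14447$ ($k = -953 - 13494 = -14447$)
$k - 23440 = -14447 - 23440 = -37887$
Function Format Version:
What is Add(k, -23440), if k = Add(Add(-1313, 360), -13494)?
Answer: -37887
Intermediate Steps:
k = -14447 (k = Add(-953, -13494) = -14447)
Add(k, -23440) = Add(-14447, -23440) = -37887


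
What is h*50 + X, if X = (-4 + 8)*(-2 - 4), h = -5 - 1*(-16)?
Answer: 526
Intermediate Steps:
h = 11 (h = -5 + 16 = 11)
X = -24 (X = 4*(-6) = -24)
h*50 + X = 11*50 - 24 = 550 - 24 = 526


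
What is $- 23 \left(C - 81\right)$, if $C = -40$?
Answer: $2783$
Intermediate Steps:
$- 23 \left(C - 81\right) = - 23 \left(-40 - 81\right) = \left(-23\right) \left(-121\right) = 2783$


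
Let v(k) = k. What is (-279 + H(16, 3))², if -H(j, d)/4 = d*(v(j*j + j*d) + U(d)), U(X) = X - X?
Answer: 15421329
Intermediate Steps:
U(X) = 0
H(j, d) = -4*d*(j² + d*j) (H(j, d) = -4*d*((j*j + j*d) + 0) = -4*d*((j² + d*j) + 0) = -4*d*(j² + d*j))
(-279 + H(16, 3))² = (-279 - 4*3*16*(3 + 16))² = (-279 - 4*3*16*19)² = (-279 - 3648)² = (-3927)² = 15421329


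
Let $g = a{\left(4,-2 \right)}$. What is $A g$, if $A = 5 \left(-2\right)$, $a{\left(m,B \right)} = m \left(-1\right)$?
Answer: $40$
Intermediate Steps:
$a{\left(m,B \right)} = - m$
$g = -4$ ($g = \left(-1\right) 4 = -4$)
$A = -10$
$A g = \left(-10\right) \left(-4\right) = 40$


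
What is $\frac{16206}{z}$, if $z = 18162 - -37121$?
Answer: $\frac{16206}{55283} \approx 0.29315$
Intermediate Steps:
$z = 55283$ ($z = 18162 + 37121 = 55283$)
$\frac{16206}{z} = \frac{16206}{55283}$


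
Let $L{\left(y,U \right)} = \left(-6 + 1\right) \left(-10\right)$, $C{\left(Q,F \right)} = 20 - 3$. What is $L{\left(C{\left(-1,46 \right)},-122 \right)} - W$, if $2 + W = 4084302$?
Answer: $-4084250$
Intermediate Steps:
$C{\left(Q,F \right)} = 17$
$L{\left(y,U \right)} = 50$ ($L{\left(y,U \right)} = \left(-5\right) \left(-10\right) = 50$)
$W = 4084300$ ($W = -2 + 4084302 = 4084300$)
$L{\left(C{\left(-1,46 \right)},-122 \right)} - W = 50 - 4084300 = -4084250$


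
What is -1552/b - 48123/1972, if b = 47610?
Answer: -1147098287/46943460 ≈ -24.436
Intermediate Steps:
-1552/b - 48123/1972 = -1552/47610 - 48123/1972 = -1552*1/47610 - 48123*1/1972 = -776/23805 - 48123/1972 = -1147098287/46943460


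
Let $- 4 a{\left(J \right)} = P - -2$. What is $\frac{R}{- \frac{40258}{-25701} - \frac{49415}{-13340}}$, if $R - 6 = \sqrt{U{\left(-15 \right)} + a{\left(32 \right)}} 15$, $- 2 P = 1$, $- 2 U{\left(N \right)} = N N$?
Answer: $\frac{411421608}{361411327} + \frac{257138505 i \sqrt{1806}}{361411327} \approx 1.1384 + 30.236 i$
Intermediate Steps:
$U{\left(N \right)} = - \frac{N^{2}}{2}$ ($U{\left(N \right)} = - \frac{N N}{2} = - \frac{N^{2}}{2}$)
$P = - \frac{1}{2}$ ($P = \left(- \frac{1}{2}\right) 1 = - \frac{1}{2} \approx -0.5$)
$a{\left(J \right)} = - \frac{3}{8}$ ($a{\left(J \right)} = - \frac{- \frac{1}{2} - -2}{4} = - \frac{- \frac{1}{2} + 2}{4} = \left(- \frac{1}{4}\right) \frac{3}{2} = - \frac{3}{8}$)
$R = 6 + \frac{15 i \sqrt{1806}}{4}$ ($R = 6 + \sqrt{- \frac{\left(-15\right)^{2}}{2} - \frac{3}{8}} \cdot 15 = 6 + \sqrt{\left(- \frac{1}{2}\right) 225 - \frac{3}{8}} \cdot 15 = 6 + \sqrt{- \frac{225}{2} - \frac{3}{8}} \cdot 15 = 6 + \sqrt{- \frac{903}{8}} \cdot 15 = 6 + \frac{i \sqrt{1806}}{4} \cdot 15 = 6 + \frac{15 i \sqrt{1806}}{4} \approx 6.0 + 159.36 i$)
$\frac{R}{- \frac{40258}{-25701} - \frac{49415}{-13340}} = \frac{6 + \frac{15 i \sqrt{1806}}{4}}{- \frac{40258}{-25701} - \frac{49415}{-13340}} = \frac{6 + \frac{15 i \sqrt{1806}}{4}}{\left(-40258\right) \left(- \frac{1}{25701}\right) - - \frac{9883}{2668}} = \frac{6 + \frac{15 i \sqrt{1806}}{4}}{\frac{40258}{25701} + \frac{9883}{2668}} = \frac{6 + \frac{15 i \sqrt{1806}}{4}}{\frac{361411327}{68570268}} = \left(6 + \frac{15 i \sqrt{1806}}{4}\right) \frac{68570268}{361411327} = \frac{411421608}{361411327} + \frac{257138505 i \sqrt{1806}}{361411327}$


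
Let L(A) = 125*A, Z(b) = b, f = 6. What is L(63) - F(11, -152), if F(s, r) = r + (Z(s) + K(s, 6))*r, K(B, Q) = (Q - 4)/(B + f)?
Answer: 165187/17 ≈ 9716.9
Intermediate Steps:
K(B, Q) = (-4 + Q)/(6 + B) (K(B, Q) = (Q - 4)/(B + 6) = (-4 + Q)/(6 + B))
F(s, r) = r + r*(s + 2/(6 + s)) (F(s, r) = r + (s + (-4 + 6)/(6 + s))*r = r + (s + 2/(6 + s))*r = r + r*(s + 2/(6 + s)))
L(63) - F(11, -152) = 125*63 - (-152)*(2 + (1 + 11)*(6 + 11))/(6 + 11) = 7875 - (-152)*(2 + 12*17)/17 = 7875 - (-152)*(2 + 204)/17 = 7875 - (-152)*206/17 = 7875 - 1*(-31312/17) = 7875 + 31312/17 = 165187/17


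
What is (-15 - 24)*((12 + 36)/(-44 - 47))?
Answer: 144/7 ≈ 20.571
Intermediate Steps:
(-15 - 24)*((12 + 36)/(-44 - 47)) = -1872/(-91) = -1872*(-1)/91 = -39*(-48/91) = 144/7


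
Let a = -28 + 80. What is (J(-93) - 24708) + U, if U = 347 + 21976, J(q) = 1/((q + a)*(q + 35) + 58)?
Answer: -5809859/2436 ≈ -2385.0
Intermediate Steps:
a = 52
J(q) = 1/(58 + (35 + q)*(52 + q)) (J(q) = 1/((q + 52)*(q + 35) + 58) = 1/((52 + q)*(35 + q) + 58) = 1/((35 + q)*(52 + q) + 58) = 1/(58 + (35 + q)*(52 + q)))
U = 22323
(J(-93) - 24708) + U = (1/(1878 + (-93)² + 87*(-93)) - 24708) + 22323 = (1/(1878 + 8649 - 8091) - 24708) + 22323 = (1/2436 - 24708) + 22323 = -60188687/2436 + 22323 = -5809859/2436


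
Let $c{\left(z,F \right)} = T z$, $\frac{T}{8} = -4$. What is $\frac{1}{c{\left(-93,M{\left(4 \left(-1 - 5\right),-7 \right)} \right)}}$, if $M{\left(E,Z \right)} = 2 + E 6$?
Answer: $\frac{1}{2976} \approx 0.00033602$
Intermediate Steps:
$T = -32$ ($T = 8 \left(-4\right) = -32$)
$M{\left(E,Z \right)} = 2 + 6 E$
$c{\left(z,F \right)} = - 32 z$
$\frac{1}{c{\left(-93,M{\left(4 \left(-1 - 5\right),-7 \right)} \right)}} = \frac{1}{\left(-32\right) \left(-93\right)} = \frac{1}{2976}$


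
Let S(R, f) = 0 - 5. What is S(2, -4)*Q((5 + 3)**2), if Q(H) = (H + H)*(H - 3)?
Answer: -39040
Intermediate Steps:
S(R, f) = -5
Q(H) = 2*H*(-3 + H) (Q(H) = (2*H)*(-3 + H) = 2*H*(-3 + H))
S(2, -4)*Q((5 + 3)**2) = -10*(5 + 3)**2*(-3 + (5 + 3)**2) = -10*8**2*(-3 + 8**2) = -10*64*(-3 + 64) = -10*64*61 = -5*7808 = -39040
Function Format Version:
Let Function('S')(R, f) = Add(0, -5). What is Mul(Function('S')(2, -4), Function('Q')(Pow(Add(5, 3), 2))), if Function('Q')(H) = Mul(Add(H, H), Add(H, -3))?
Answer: -39040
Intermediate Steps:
Function('S')(R, f) = -5
Function('Q')(H) = Mul(2, H, Add(-3, H)) (Function('Q')(H) = Mul(Mul(2, H), Add(-3, H)) = Mul(2, H, Add(-3, H)))
Mul(Function('S')(2, -4), Function('Q')(Pow(Add(5, 3), 2))) = Mul(-5, Mul(2, Pow(Add(5, 3), 2), Add(-3, Pow(Add(5, 3), 2)))) = Mul(-5, Mul(2, Pow(8, 2), Add(-3, Pow(8, 2)))) = Mul(-5, Mul(2, 64, Add(-3, 64))) = Mul(-5, Mul(2, 64, 61)) = Mul(-5, 7808) = -39040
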